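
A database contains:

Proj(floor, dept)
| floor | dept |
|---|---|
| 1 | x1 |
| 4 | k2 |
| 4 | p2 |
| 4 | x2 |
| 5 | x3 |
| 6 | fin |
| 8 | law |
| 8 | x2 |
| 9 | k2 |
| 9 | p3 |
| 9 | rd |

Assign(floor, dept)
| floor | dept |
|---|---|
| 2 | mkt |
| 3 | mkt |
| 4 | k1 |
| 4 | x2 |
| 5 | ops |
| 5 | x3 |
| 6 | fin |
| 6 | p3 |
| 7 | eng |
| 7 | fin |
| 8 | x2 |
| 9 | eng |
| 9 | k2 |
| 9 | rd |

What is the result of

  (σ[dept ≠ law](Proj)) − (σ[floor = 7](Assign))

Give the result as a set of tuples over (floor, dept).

Filtering on dept ≠ law leaves {(1, x1), (4, k2), (4, p2), (4, x2), (5, x3), (6, fin), (8, x2), (9, k2), (9, p3), (9, rd)}.
Filtering on floor = 7 leaves {(7, eng), (7, fin)}.
Difference: {(1, x1), (4, k2), (4, p2), (4, x2), (5, x3), (6, fin), (8, x2), (9, k2), (9, p3), (9, rd)} with {(7, eng), (7, fin)} → {(1, x1), (4, k2), (4, p2), (4, x2), (5, x3), (6, fin), (8, x2), (9, k2), (9, p3), (9, rd)}

{(1, x1), (4, k2), (4, p2), (4, x2), (5, x3), (6, fin), (8, x2), (9, k2), (9, p3), (9, rd)}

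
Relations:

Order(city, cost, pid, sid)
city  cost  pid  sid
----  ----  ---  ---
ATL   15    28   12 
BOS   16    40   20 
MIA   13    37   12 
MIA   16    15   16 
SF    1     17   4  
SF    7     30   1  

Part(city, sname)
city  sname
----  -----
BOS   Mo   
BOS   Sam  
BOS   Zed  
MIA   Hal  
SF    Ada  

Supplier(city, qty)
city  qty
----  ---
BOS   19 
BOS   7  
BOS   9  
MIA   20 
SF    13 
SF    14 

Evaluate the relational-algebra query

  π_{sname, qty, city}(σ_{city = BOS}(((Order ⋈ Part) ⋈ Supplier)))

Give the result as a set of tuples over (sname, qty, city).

Joining Order and Part on city yields {(BOS, 16, 40, 20, Mo), (BOS, 16, 40, 20, Sam), (BOS, 16, 40, 20, Zed), (MIA, 13, 37, 12, Hal), (MIA, 16, 15, 16, Hal), (SF, 1, 17, 4, Ada), (SF, 7, 30, 1, Ada)}.
Joining (Order ⋈ Part) and Supplier on city yields {(BOS, 16, 40, 20, Mo, 19), (BOS, 16, 40, 20, Mo, 7), (BOS, 16, 40, 20, Mo, 9), (BOS, 16, 40, 20, Sam, 19), (BOS, 16, 40, 20, Sam, 7), (BOS, 16, 40, 20, Sam, 9), (BOS, 16, 40, 20, Zed, 19), (BOS, 16, 40, 20, Zed, 7), (BOS, 16, 40, 20, Zed, 9), (MIA, 13, 37, 12, Hal, 20), (MIA, 16, 15, 16, Hal, 20), (SF, 1, 17, 4, Ada, 13), (SF, 1, 17, 4, Ada, 14), (SF, 7, 30, 1, Ada, 13), (SF, 7, 30, 1, Ada, 14)}.
Selection city = BOS: {(BOS, 16, 40, 20, Mo, 19), (BOS, 16, 40, 20, Mo, 7), (BOS, 16, 40, 20, Mo, 9), (BOS, 16, 40, 20, Sam, 19), (BOS, 16, 40, 20, Sam, 7), (BOS, 16, 40, 20, Sam, 9), (BOS, 16, 40, 20, Zed, 19), (BOS, 16, 40, 20, Zed, 7), (BOS, 16, 40, 20, Zed, 9)}
Keep only column(s) sname, qty, city: {(Mo, 19, BOS), (Mo, 7, BOS), (Mo, 9, BOS), (Sam, 19, BOS), (Sam, 7, BOS), (Sam, 9, BOS), (Zed, 19, BOS), (Zed, 7, BOS), (Zed, 9, BOS)}

{(Mo, 19, BOS), (Mo, 7, BOS), (Mo, 9, BOS), (Sam, 19, BOS), (Sam, 7, BOS), (Sam, 9, BOS), (Zed, 19, BOS), (Zed, 7, BOS), (Zed, 9, BOS)}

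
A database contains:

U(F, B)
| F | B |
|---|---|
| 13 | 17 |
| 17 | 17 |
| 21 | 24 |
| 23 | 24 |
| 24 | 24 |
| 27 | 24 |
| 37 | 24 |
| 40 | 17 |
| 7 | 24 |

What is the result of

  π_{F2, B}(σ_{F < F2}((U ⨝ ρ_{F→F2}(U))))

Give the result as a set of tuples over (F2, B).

{(17, 17), (21, 24), (23, 24), (24, 24), (27, 24), (37, 24), (40, 17)}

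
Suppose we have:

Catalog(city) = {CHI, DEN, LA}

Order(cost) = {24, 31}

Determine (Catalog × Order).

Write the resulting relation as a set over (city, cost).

{(CHI, 24), (CHI, 31), (DEN, 24), (DEN, 31), (LA, 24), (LA, 31)}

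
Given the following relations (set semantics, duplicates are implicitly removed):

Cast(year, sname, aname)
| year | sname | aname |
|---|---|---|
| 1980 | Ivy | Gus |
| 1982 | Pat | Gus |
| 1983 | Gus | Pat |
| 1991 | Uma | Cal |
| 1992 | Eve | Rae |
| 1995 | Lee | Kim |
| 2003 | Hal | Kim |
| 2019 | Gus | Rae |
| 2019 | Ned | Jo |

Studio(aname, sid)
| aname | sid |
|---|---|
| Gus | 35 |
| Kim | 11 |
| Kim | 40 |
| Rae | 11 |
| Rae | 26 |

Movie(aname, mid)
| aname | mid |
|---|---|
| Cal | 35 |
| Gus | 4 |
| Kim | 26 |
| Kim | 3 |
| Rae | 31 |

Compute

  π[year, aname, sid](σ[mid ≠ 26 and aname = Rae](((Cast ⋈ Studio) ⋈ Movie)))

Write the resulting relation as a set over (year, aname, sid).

{(1992, Rae, 11), (1992, Rae, 26), (2019, Rae, 11), (2019, Rae, 26)}

Cast ⋈ Studio (natural join on aname): {(1980, Ivy, Gus, 35), (1982, Pat, Gus, 35), (1992, Eve, Rae, 11), (1992, Eve, Rae, 26), (1995, Lee, Kim, 11), (1995, Lee, Kim, 40), (2003, Hal, Kim, 11), (2003, Hal, Kim, 40), (2019, Gus, Rae, 11), (2019, Gus, Rae, 26)}
(Cast ⋈ Studio) ⋈ Movie (natural join on aname): {(1980, Ivy, Gus, 35, 4), (1982, Pat, Gus, 35, 4), (1992, Eve, Rae, 11, 31), (1992, Eve, Rae, 26, 31), (1995, Lee, Kim, 11, 26), (1995, Lee, Kim, 11, 3), (1995, Lee, Kim, 40, 26), (1995, Lee, Kim, 40, 3), (2003, Hal, Kim, 11, 26), (2003, Hal, Kim, 11, 3), (2003, Hal, Kim, 40, 26), (2003, Hal, Kim, 40, 3), (2019, Gus, Rae, 11, 31), (2019, Gus, Rae, 26, 31)}
Apply σ_{mid ≠ 26 and aname = Rae}; surviving tuples: {(1992, Eve, Rae, 11, 31), (1992, Eve, Rae, 26, 31), (2019, Gus, Rae, 11, 31), (2019, Gus, Rae, 26, 31)}
Projecting to year, aname, sid: {(1992, Rae, 11), (1992, Rae, 26), (2019, Rae, 11), (2019, Rae, 26)}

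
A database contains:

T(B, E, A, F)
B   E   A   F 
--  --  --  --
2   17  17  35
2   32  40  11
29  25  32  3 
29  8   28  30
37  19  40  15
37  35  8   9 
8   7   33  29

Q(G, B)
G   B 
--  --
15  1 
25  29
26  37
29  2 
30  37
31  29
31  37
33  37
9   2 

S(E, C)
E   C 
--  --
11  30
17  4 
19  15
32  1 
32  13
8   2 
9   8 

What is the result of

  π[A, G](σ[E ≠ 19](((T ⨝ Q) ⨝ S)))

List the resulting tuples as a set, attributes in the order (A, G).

{(17, 29), (17, 9), (28, 25), (28, 31), (40, 29), (40, 9)}

Natural join on B: {(2, 17, 17, 35, 29), (2, 17, 17, 35, 9), (2, 32, 40, 11, 29), (2, 32, 40, 11, 9), (29, 25, 32, 3, 25), (29, 25, 32, 3, 31), (29, 8, 28, 30, 25), (29, 8, 28, 30, 31), (37, 19, 40, 15, 26), (37, 19, 40, 15, 30), (37, 19, 40, 15, 31), (37, 19, 40, 15, 33), (37, 35, 8, 9, 26), (37, 35, 8, 9, 30), (37, 35, 8, 9, 31), (37, 35, 8, 9, 33)}
Natural join on E: {(2, 17, 17, 35, 29, 4), (2, 17, 17, 35, 9, 4), (2, 32, 40, 11, 29, 1), (2, 32, 40, 11, 29, 13), (2, 32, 40, 11, 9, 1), (2, 32, 40, 11, 9, 13), (29, 8, 28, 30, 25, 2), (29, 8, 28, 30, 31, 2), (37, 19, 40, 15, 26, 15), (37, 19, 40, 15, 30, 15), (37, 19, 40, 15, 31, 15), (37, 19, 40, 15, 33, 15)}
Apply σ_{E ≠ 19}; surviving tuples: {(2, 17, 17, 35, 29, 4), (2, 17, 17, 35, 9, 4), (2, 32, 40, 11, 29, 1), (2, 32, 40, 11, 29, 13), (2, 32, 40, 11, 9, 1), (2, 32, 40, 11, 9, 13), (29, 8, 28, 30, 25, 2), (29, 8, 28, 30, 31, 2)}
π_{A, G} gives {(17, 29), (17, 9), (28, 25), (28, 31), (40, 29), (40, 9)} (2 duplicate(s) eliminated).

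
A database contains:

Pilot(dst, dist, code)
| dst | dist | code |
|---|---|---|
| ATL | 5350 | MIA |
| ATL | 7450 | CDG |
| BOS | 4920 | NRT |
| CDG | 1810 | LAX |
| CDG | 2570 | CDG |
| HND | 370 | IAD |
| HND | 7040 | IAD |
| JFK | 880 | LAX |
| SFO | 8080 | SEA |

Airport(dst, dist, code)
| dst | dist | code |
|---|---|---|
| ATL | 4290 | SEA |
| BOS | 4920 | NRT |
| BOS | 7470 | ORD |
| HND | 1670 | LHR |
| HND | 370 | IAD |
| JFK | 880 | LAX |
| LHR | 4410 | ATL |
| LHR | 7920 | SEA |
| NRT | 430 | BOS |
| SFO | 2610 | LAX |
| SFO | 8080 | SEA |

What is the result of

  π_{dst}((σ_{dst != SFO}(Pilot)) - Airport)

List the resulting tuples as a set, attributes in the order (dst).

{ATL, CDG, HND}

Apply σ_{dst != SFO}; surviving tuples: {(ATL, 5350, MIA), (ATL, 7450, CDG), (BOS, 4920, NRT), (CDG, 1810, LAX), (CDG, 2570, CDG), (HND, 370, IAD), (HND, 7040, IAD), (JFK, 880, LAX)}
Taking the difference: {(ATL, 5350, MIA), (ATL, 7450, CDG), (CDG, 1810, LAX), (CDG, 2570, CDG), (HND, 7040, IAD)}
π_{dst} gives {ATL, CDG, HND} (2 duplicate(s) eliminated).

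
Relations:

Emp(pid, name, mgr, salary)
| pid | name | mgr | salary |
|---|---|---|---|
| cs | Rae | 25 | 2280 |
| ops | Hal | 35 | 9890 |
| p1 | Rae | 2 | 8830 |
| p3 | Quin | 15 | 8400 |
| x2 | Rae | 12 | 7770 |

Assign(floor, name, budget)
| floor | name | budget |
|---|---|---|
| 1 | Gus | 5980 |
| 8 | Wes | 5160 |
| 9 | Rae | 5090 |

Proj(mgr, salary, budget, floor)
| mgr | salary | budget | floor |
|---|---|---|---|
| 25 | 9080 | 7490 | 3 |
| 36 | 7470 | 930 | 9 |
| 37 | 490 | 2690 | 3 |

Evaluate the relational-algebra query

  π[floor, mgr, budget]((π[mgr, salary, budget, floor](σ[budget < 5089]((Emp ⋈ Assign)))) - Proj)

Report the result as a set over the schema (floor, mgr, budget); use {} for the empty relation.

{}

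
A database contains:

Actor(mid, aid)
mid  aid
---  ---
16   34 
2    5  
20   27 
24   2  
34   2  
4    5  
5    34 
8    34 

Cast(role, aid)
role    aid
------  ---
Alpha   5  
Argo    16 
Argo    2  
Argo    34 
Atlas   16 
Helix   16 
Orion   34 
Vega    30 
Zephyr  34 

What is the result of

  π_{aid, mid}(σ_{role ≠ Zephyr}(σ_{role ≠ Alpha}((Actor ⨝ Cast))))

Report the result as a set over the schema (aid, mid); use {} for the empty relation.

{(2, 24), (2, 34), (34, 16), (34, 5), (34, 8)}

Joining Actor and Cast on aid yields {(16, 34, Argo), (16, 34, Orion), (16, 34, Zephyr), (2, 5, Alpha), (24, 2, Argo), (34, 2, Argo), (4, 5, Alpha), (5, 34, Argo), (5, 34, Orion), (5, 34, Zephyr), (8, 34, Argo), (8, 34, Orion), (8, 34, Zephyr)}.
σ[role ≠ Alpha]: keep tuples satisfying role ≠ Alpha → {(16, 34, Argo), (16, 34, Orion), (16, 34, Zephyr), (24, 2, Argo), (34, 2, Argo), (5, 34, Argo), (5, 34, Orion), (5, 34, Zephyr), (8, 34, Argo), (8, 34, Orion), (8, 34, Zephyr)}
σ[role ≠ Zephyr]: keep tuples satisfying role ≠ Zephyr → {(16, 34, Argo), (16, 34, Orion), (24, 2, Argo), (34, 2, Argo), (5, 34, Argo), (5, 34, Orion), (8, 34, Argo), (8, 34, Orion)}
π_{aid, mid} gives {(2, 24), (2, 34), (34, 16), (34, 5), (34, 8)} (3 duplicate(s) eliminated).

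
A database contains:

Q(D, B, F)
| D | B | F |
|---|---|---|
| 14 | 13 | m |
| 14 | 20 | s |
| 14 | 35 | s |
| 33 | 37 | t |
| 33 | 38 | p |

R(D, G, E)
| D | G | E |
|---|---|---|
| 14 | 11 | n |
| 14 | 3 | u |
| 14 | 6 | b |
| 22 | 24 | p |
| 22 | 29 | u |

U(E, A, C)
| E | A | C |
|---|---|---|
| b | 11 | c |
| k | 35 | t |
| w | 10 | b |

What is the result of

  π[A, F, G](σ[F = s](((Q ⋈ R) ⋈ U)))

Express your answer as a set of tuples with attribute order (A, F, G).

Natural join on D: {(14, 13, m, 11, n), (14, 13, m, 3, u), (14, 13, m, 6, b), (14, 20, s, 11, n), (14, 20, s, 3, u), (14, 20, s, 6, b), (14, 35, s, 11, n), (14, 35, s, 3, u), (14, 35, s, 6, b)}
Natural join on E: {(14, 13, m, 6, b, 11, c), (14, 20, s, 6, b, 11, c), (14, 35, s, 6, b, 11, c)}
Apply σ_{F = s}; surviving tuples: {(14, 20, s, 6, b, 11, c), (14, 35, s, 6, b, 11, c)}
π[A, F, G]: project onto (A, F, G) (1 duplicate(s) eliminated) → {(11, s, 6)}

{(11, s, 6)}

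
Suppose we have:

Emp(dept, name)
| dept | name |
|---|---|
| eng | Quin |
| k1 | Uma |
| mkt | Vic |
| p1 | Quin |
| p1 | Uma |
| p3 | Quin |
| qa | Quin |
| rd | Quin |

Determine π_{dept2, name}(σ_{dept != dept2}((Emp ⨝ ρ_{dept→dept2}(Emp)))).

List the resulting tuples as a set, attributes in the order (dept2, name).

{(eng, Quin), (k1, Uma), (p1, Quin), (p1, Uma), (p3, Quin), (qa, Quin), (rd, Quin)}

ρ[dept→dept2]: schema becomes (dept2, name); tuples unchanged.
Natural join on name: {(eng, Quin, eng), (eng, Quin, p1), (eng, Quin, p3), (eng, Quin, qa), (eng, Quin, rd), (k1, Uma, k1), (k1, Uma, p1), (mkt, Vic, mkt), (p1, Quin, eng), (p1, Quin, p1), (p1, Quin, p3), (p1, Quin, qa), (p1, Quin, rd), (p1, Uma, k1), (p1, Uma, p1), (p3, Quin, eng), (p3, Quin, p1), (p3, Quin, p3), (p3, Quin, qa), (p3, Quin, rd), (qa, Quin, eng), (qa, Quin, p1), (qa, Quin, p3), (qa, Quin, qa), (qa, Quin, rd), (rd, Quin, eng), (rd, Quin, p1), (rd, Quin, p3), (rd, Quin, qa), (rd, Quin, rd)}
Selection dept != dept2: {(eng, Quin, p1), (eng, Quin, p3), (eng, Quin, qa), (eng, Quin, rd), (k1, Uma, p1), (p1, Quin, eng), (p1, Quin, p3), (p1, Quin, qa), (p1, Quin, rd), (p1, Uma, k1), (p3, Quin, eng), (p3, Quin, p1), (p3, Quin, qa), (p3, Quin, rd), (qa, Quin, eng), (qa, Quin, p1), (qa, Quin, p3), (qa, Quin, rd), (rd, Quin, eng), (rd, Quin, p1), (rd, Quin, p3), (rd, Quin, qa)}
Projecting to dept2, name (15 duplicate(s) eliminated): {(eng, Quin), (k1, Uma), (p1, Quin), (p1, Uma), (p3, Quin), (qa, Quin), (rd, Quin)}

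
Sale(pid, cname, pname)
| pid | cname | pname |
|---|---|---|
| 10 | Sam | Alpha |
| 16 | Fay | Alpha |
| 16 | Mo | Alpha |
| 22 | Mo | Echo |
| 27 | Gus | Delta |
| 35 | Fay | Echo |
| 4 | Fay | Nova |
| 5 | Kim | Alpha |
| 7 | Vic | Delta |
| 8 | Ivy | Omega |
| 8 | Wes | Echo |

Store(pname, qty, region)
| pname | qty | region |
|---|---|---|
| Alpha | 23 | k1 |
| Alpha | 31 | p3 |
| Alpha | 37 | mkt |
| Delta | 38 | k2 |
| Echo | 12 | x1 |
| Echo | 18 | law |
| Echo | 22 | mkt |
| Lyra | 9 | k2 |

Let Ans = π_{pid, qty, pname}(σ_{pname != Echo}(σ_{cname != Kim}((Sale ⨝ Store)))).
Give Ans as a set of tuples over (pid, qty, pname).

{(10, 23, Alpha), (10, 31, Alpha), (10, 37, Alpha), (16, 23, Alpha), (16, 31, Alpha), (16, 37, Alpha), (27, 38, Delta), (7, 38, Delta)}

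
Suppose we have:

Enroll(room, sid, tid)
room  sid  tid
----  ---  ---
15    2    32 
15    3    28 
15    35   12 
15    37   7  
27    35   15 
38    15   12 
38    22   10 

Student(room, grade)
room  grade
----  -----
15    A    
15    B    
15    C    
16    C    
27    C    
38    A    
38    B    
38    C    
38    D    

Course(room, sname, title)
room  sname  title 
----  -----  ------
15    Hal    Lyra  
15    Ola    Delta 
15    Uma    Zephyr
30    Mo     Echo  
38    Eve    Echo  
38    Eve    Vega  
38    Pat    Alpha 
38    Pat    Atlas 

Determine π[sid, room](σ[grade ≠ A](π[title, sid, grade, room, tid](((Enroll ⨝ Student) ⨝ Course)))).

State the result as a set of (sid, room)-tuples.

{(15, 38), (2, 15), (22, 38), (3, 15), (35, 15), (37, 15)}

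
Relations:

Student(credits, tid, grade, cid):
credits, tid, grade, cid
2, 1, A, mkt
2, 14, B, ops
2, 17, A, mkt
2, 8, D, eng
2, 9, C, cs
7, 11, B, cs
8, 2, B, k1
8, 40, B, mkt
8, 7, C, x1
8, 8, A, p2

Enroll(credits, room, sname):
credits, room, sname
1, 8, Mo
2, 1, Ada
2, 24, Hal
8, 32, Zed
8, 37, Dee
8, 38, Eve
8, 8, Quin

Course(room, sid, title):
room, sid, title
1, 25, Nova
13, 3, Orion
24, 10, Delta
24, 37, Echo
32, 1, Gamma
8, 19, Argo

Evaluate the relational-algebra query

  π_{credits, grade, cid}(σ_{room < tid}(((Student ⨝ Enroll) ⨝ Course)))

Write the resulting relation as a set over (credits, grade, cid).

{(2, A, mkt), (2, B, ops), (2, C, cs), (2, D, eng), (8, B, mkt)}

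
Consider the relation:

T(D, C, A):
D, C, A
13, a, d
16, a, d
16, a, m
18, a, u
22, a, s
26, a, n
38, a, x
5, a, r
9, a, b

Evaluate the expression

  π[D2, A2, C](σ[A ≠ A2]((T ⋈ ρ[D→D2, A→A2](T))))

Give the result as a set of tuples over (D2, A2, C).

{(13, d, a), (16, d, a), (16, m, a), (18, u, a), (22, s, a), (26, n, a), (38, x, a), (5, r, a), (9, b, a)}

ρ[D→D2, A→A2]: schema becomes (D2, C, A2); tuples unchanged.
T ⋈ ρ[D→D2, A→A2](T) (natural join on C): {(13, a, d, 13, d), (13, a, d, 16, d), (13, a, d, 16, m), (13, a, d, 18, u), (13, a, d, 22, s), (13, a, d, 26, n), (13, a, d, 38, x), (13, a, d, 5, r), (13, a, d, 9, b), (16, a, d, 13, d), (16, a, d, 16, d), (16, a, d, 16, m), (16, a, d, 18, u), (16, a, d, 22, s), (16, a, d, 26, n), (16, a, d, 38, x), (16, a, d, 5, r), (16, a, d, 9, b), (16, a, m, 13, d), (16, a, m, 16, d), (16, a, m, 16, m), (16, a, m, 18, u), (16, a, m, 22, s), (16, a, m, 26, n), (16, a, m, 38, x), (16, a, m, 5, r), (16, a, m, 9, b), (18, a, u, 13, d), (18, a, u, 16, d), (18, a, u, 16, m), (18, a, u, 18, u), (18, a, u, 22, s), (18, a, u, 26, n), (18, a, u, 38, x), (18, a, u, 5, r), (18, a, u, 9, b), (22, a, s, 13, d), (22, a, s, 16, d), (22, a, s, 16, m), (22, a, s, 18, u), (22, a, s, 22, s), (22, a, s, 26, n), (22, a, s, 38, x), (22, a, s, 5, r), (22, a, s, 9, b), (26, a, n, 13, d), (26, a, n, 16, d), (26, a, n, 16, m), (26, a, n, 18, u), (26, a, n, 22, s), (26, a, n, 26, n), (26, a, n, 38, x), (26, a, n, 5, r), (26, a, n, 9, b), (38, a, x, 13, d), (38, a, x, 16, d), (38, a, x, 16, m), (38, a, x, 18, u), (38, a, x, 22, s), (38, a, x, 26, n), (38, a, x, 38, x), (38, a, x, 5, r), (38, a, x, 9, b), (5, a, r, 13, d), (5, a, r, 16, d), (5, a, r, 16, m), (5, a, r, 18, u), (5, a, r, 22, s), (5, a, r, 26, n), (5, a, r, 38, x), (5, a, r, 5, r), (5, a, r, 9, b), (9, a, b, 13, d), (9, a, b, 16, d), (9, a, b, 16, m), (9, a, b, 18, u), (9, a, b, 22, s), (9, a, b, 26, n), (9, a, b, 38, x), (9, a, b, 5, r), (9, a, b, 9, b)}
Selection A ≠ A2: {(13, a, d, 16, m), (13, a, d, 18, u), (13, a, d, 22, s), (13, a, d, 26, n), (13, a, d, 38, x), (13, a, d, 5, r), (13, a, d, 9, b), (16, a, d, 16, m), (16, a, d, 18, u), (16, a, d, 22, s), (16, a, d, 26, n), (16, a, d, 38, x), (16, a, d, 5, r), (16, a, d, 9, b), (16, a, m, 13, d), (16, a, m, 16, d), (16, a, m, 18, u), (16, a, m, 22, s), (16, a, m, 26, n), (16, a, m, 38, x), (16, a, m, 5, r), (16, a, m, 9, b), (18, a, u, 13, d), (18, a, u, 16, d), (18, a, u, 16, m), (18, a, u, 22, s), (18, a, u, 26, n), (18, a, u, 38, x), (18, a, u, 5, r), (18, a, u, 9, b), (22, a, s, 13, d), (22, a, s, 16, d), (22, a, s, 16, m), (22, a, s, 18, u), (22, a, s, 26, n), (22, a, s, 38, x), (22, a, s, 5, r), (22, a, s, 9, b), (26, a, n, 13, d), (26, a, n, 16, d), (26, a, n, 16, m), (26, a, n, 18, u), (26, a, n, 22, s), (26, a, n, 38, x), (26, a, n, 5, r), (26, a, n, 9, b), (38, a, x, 13, d), (38, a, x, 16, d), (38, a, x, 16, m), (38, a, x, 18, u), (38, a, x, 22, s), (38, a, x, 26, n), (38, a, x, 5, r), (38, a, x, 9, b), (5, a, r, 13, d), (5, a, r, 16, d), (5, a, r, 16, m), (5, a, r, 18, u), (5, a, r, 22, s), (5, a, r, 26, n), (5, a, r, 38, x), (5, a, r, 9, b), (9, a, b, 13, d), (9, a, b, 16, d), (9, a, b, 16, m), (9, a, b, 18, u), (9, a, b, 22, s), (9, a, b, 26, n), (9, a, b, 38, x), (9, a, b, 5, r)}
Projecting to D2, A2, C (61 duplicate(s) eliminated): {(13, d, a), (16, d, a), (16, m, a), (18, u, a), (22, s, a), (26, n, a), (38, x, a), (5, r, a), (9, b, a)}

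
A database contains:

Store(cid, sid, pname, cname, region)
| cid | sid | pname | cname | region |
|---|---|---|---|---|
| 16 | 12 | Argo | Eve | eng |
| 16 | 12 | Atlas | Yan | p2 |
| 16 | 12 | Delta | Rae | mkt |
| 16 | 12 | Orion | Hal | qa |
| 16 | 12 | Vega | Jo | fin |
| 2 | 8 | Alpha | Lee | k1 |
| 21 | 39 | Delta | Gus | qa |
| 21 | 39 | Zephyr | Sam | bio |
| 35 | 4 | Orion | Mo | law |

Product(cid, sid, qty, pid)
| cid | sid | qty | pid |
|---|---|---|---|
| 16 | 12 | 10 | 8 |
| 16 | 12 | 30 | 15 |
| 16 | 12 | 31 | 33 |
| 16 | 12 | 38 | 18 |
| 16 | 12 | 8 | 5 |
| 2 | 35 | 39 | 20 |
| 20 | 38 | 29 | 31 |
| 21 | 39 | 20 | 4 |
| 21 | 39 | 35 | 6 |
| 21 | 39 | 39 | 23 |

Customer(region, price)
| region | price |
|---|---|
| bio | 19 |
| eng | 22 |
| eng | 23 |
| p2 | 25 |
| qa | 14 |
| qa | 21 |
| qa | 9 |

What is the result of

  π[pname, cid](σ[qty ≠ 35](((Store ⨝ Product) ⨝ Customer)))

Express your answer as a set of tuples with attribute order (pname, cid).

Joining Store and Product on cid, sid yields {(16, 12, Argo, Eve, eng, 10, 8), (16, 12, Argo, Eve, eng, 30, 15), (16, 12, Argo, Eve, eng, 31, 33), (16, 12, Argo, Eve, eng, 38, 18), (16, 12, Argo, Eve, eng, 8, 5), (16, 12, Atlas, Yan, p2, 10, 8), (16, 12, Atlas, Yan, p2, 30, 15), (16, 12, Atlas, Yan, p2, 31, 33), (16, 12, Atlas, Yan, p2, 38, 18), (16, 12, Atlas, Yan, p2, 8, 5), (16, 12, Delta, Rae, mkt, 10, 8), (16, 12, Delta, Rae, mkt, 30, 15), (16, 12, Delta, Rae, mkt, 31, 33), (16, 12, Delta, Rae, mkt, 38, 18), (16, 12, Delta, Rae, mkt, 8, 5), (16, 12, Orion, Hal, qa, 10, 8), (16, 12, Orion, Hal, qa, 30, 15), (16, 12, Orion, Hal, qa, 31, 33), (16, 12, Orion, Hal, qa, 38, 18), (16, 12, Orion, Hal, qa, 8, 5), (16, 12, Vega, Jo, fin, 10, 8), (16, 12, Vega, Jo, fin, 30, 15), (16, 12, Vega, Jo, fin, 31, 33), (16, 12, Vega, Jo, fin, 38, 18), (16, 12, Vega, Jo, fin, 8, 5), (21, 39, Delta, Gus, qa, 20, 4), (21, 39, Delta, Gus, qa, 35, 6), (21, 39, Delta, Gus, qa, 39, 23), (21, 39, Zephyr, Sam, bio, 20, 4), (21, 39, Zephyr, Sam, bio, 35, 6), (21, 39, Zephyr, Sam, bio, 39, 23)}.
Joining (Store ⨝ Product) and Customer on region yields {(16, 12, Argo, Eve, eng, 10, 8, 22), (16, 12, Argo, Eve, eng, 10, 8, 23), (16, 12, Argo, Eve, eng, 30, 15, 22), (16, 12, Argo, Eve, eng, 30, 15, 23), (16, 12, Argo, Eve, eng, 31, 33, 22), (16, 12, Argo, Eve, eng, 31, 33, 23), (16, 12, Argo, Eve, eng, 38, 18, 22), (16, 12, Argo, Eve, eng, 38, 18, 23), (16, 12, Argo, Eve, eng, 8, 5, 22), (16, 12, Argo, Eve, eng, 8, 5, 23), (16, 12, Atlas, Yan, p2, 10, 8, 25), (16, 12, Atlas, Yan, p2, 30, 15, 25), (16, 12, Atlas, Yan, p2, 31, 33, 25), (16, 12, Atlas, Yan, p2, 38, 18, 25), (16, 12, Atlas, Yan, p2, 8, 5, 25), (16, 12, Orion, Hal, qa, 10, 8, 14), (16, 12, Orion, Hal, qa, 10, 8, 21), (16, 12, Orion, Hal, qa, 10, 8, 9), (16, 12, Orion, Hal, qa, 30, 15, 14), (16, 12, Orion, Hal, qa, 30, 15, 21), (16, 12, Orion, Hal, qa, 30, 15, 9), (16, 12, Orion, Hal, qa, 31, 33, 14), (16, 12, Orion, Hal, qa, 31, 33, 21), (16, 12, Orion, Hal, qa, 31, 33, 9), (16, 12, Orion, Hal, qa, 38, 18, 14), (16, 12, Orion, Hal, qa, 38, 18, 21), (16, 12, Orion, Hal, qa, 38, 18, 9), (16, 12, Orion, Hal, qa, 8, 5, 14), (16, 12, Orion, Hal, qa, 8, 5, 21), (16, 12, Orion, Hal, qa, 8, 5, 9), (21, 39, Delta, Gus, qa, 20, 4, 14), (21, 39, Delta, Gus, qa, 20, 4, 21), (21, 39, Delta, Gus, qa, 20, 4, 9), (21, 39, Delta, Gus, qa, 35, 6, 14), (21, 39, Delta, Gus, qa, 35, 6, 21), (21, 39, Delta, Gus, qa, 35, 6, 9), (21, 39, Delta, Gus, qa, 39, 23, 14), (21, 39, Delta, Gus, qa, 39, 23, 21), (21, 39, Delta, Gus, qa, 39, 23, 9), (21, 39, Zephyr, Sam, bio, 20, 4, 19), (21, 39, Zephyr, Sam, bio, 35, 6, 19), (21, 39, Zephyr, Sam, bio, 39, 23, 19)}.
Apply σ_{qty ≠ 35}; surviving tuples: {(16, 12, Argo, Eve, eng, 10, 8, 22), (16, 12, Argo, Eve, eng, 10, 8, 23), (16, 12, Argo, Eve, eng, 30, 15, 22), (16, 12, Argo, Eve, eng, 30, 15, 23), (16, 12, Argo, Eve, eng, 31, 33, 22), (16, 12, Argo, Eve, eng, 31, 33, 23), (16, 12, Argo, Eve, eng, 38, 18, 22), (16, 12, Argo, Eve, eng, 38, 18, 23), (16, 12, Argo, Eve, eng, 8, 5, 22), (16, 12, Argo, Eve, eng, 8, 5, 23), (16, 12, Atlas, Yan, p2, 10, 8, 25), (16, 12, Atlas, Yan, p2, 30, 15, 25), (16, 12, Atlas, Yan, p2, 31, 33, 25), (16, 12, Atlas, Yan, p2, 38, 18, 25), (16, 12, Atlas, Yan, p2, 8, 5, 25), (16, 12, Orion, Hal, qa, 10, 8, 14), (16, 12, Orion, Hal, qa, 10, 8, 21), (16, 12, Orion, Hal, qa, 10, 8, 9), (16, 12, Orion, Hal, qa, 30, 15, 14), (16, 12, Orion, Hal, qa, 30, 15, 21), (16, 12, Orion, Hal, qa, 30, 15, 9), (16, 12, Orion, Hal, qa, 31, 33, 14), (16, 12, Orion, Hal, qa, 31, 33, 21), (16, 12, Orion, Hal, qa, 31, 33, 9), (16, 12, Orion, Hal, qa, 38, 18, 14), (16, 12, Orion, Hal, qa, 38, 18, 21), (16, 12, Orion, Hal, qa, 38, 18, 9), (16, 12, Orion, Hal, qa, 8, 5, 14), (16, 12, Orion, Hal, qa, 8, 5, 21), (16, 12, Orion, Hal, qa, 8, 5, 9), (21, 39, Delta, Gus, qa, 20, 4, 14), (21, 39, Delta, Gus, qa, 20, 4, 21), (21, 39, Delta, Gus, qa, 20, 4, 9), (21, 39, Delta, Gus, qa, 39, 23, 14), (21, 39, Delta, Gus, qa, 39, 23, 21), (21, 39, Delta, Gus, qa, 39, 23, 9), (21, 39, Zephyr, Sam, bio, 20, 4, 19), (21, 39, Zephyr, Sam, bio, 39, 23, 19)}
π[pname, cid]: project onto (pname, cid) (33 duplicate(s) eliminated) → {(Argo, 16), (Atlas, 16), (Delta, 21), (Orion, 16), (Zephyr, 21)}

{(Argo, 16), (Atlas, 16), (Delta, 21), (Orion, 16), (Zephyr, 21)}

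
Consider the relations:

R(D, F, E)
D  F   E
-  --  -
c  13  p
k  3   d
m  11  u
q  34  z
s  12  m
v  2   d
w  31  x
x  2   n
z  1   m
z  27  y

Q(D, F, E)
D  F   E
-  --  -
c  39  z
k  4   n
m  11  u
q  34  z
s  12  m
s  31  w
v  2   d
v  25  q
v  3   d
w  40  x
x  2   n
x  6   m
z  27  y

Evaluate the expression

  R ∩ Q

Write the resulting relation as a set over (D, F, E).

{(m, 11, u), (q, 34, z), (s, 12, m), (v, 2, d), (x, 2, n), (z, 27, y)}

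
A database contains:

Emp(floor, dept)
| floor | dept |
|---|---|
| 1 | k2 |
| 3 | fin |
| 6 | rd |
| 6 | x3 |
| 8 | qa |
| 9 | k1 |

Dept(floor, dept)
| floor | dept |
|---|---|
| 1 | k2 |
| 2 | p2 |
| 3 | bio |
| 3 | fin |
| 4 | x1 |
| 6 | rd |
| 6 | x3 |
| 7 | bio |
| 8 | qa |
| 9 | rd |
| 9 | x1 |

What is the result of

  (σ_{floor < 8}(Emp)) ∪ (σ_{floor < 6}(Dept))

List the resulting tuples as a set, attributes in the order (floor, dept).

{(1, k2), (2, p2), (3, bio), (3, fin), (4, x1), (6, rd), (6, x3)}

Selection floor < 8: {(1, k2), (3, fin), (6, rd), (6, x3)}
Selection floor < 6: {(1, k2), (2, p2), (3, bio), (3, fin), (4, x1)}
Taking the union: {(1, k2), (2, p2), (3, bio), (3, fin), (4, x1), (6, rd), (6, x3)}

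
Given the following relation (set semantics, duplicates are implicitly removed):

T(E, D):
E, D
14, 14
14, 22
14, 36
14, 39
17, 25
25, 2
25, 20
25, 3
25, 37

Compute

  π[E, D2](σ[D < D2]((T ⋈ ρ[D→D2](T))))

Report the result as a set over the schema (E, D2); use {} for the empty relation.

ρ[D→D2]: schema becomes (E, D2); tuples unchanged.
Natural join on E: {(14, 14, 14), (14, 14, 22), (14, 14, 36), (14, 14, 39), (14, 22, 14), (14, 22, 22), (14, 22, 36), (14, 22, 39), (14, 36, 14), (14, 36, 22), (14, 36, 36), (14, 36, 39), (14, 39, 14), (14, 39, 22), (14, 39, 36), (14, 39, 39), (17, 25, 25), (25, 2, 2), (25, 2, 20), (25, 2, 3), (25, 2, 37), (25, 20, 2), (25, 20, 20), (25, 20, 3), (25, 20, 37), (25, 3, 2), (25, 3, 20), (25, 3, 3), (25, 3, 37), (25, 37, 2), (25, 37, 20), (25, 37, 3), (25, 37, 37)}
Selection D < D2: {(14, 14, 22), (14, 14, 36), (14, 14, 39), (14, 22, 36), (14, 22, 39), (14, 36, 39), (25, 2, 20), (25, 2, 3), (25, 2, 37), (25, 20, 37), (25, 3, 20), (25, 3, 37)}
π[E, D2]: project onto (E, D2) (6 duplicate(s) eliminated) → {(14, 22), (14, 36), (14, 39), (25, 20), (25, 3), (25, 37)}

{(14, 22), (14, 36), (14, 39), (25, 20), (25, 3), (25, 37)}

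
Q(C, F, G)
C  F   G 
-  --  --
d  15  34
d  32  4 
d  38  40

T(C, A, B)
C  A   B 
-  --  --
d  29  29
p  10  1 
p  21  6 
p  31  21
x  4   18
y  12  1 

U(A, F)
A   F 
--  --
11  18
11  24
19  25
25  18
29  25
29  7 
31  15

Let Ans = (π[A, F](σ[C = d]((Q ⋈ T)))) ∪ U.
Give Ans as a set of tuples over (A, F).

{(11, 18), (11, 24), (19, 25), (25, 18), (29, 15), (29, 25), (29, 32), (29, 38), (29, 7), (31, 15)}

Joining Q and T on C yields {(d, 15, 34, 29, 29), (d, 32, 4, 29, 29), (d, 38, 40, 29, 29)}.
Filtering on C = d leaves {(d, 15, 34, 29, 29), (d, 32, 4, 29, 29), (d, 38, 40, 29, 29)}.
π[A, F]: project onto (A, F) → {(29, 15), (29, 32), (29, 38)}
Set union of the two operands is {(11, 18), (11, 24), (19, 25), (25, 18), (29, 15), (29, 25), (29, 32), (29, 38), (29, 7), (31, 15)}.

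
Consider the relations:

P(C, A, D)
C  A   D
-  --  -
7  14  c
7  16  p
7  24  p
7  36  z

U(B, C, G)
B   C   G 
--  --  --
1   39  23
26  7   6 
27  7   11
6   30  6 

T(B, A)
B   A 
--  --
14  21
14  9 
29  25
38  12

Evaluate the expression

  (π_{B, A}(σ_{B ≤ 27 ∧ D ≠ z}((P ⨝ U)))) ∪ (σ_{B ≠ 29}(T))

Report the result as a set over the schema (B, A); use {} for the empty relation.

{(14, 21), (14, 9), (26, 14), (26, 16), (26, 24), (27, 14), (27, 16), (27, 24), (38, 12)}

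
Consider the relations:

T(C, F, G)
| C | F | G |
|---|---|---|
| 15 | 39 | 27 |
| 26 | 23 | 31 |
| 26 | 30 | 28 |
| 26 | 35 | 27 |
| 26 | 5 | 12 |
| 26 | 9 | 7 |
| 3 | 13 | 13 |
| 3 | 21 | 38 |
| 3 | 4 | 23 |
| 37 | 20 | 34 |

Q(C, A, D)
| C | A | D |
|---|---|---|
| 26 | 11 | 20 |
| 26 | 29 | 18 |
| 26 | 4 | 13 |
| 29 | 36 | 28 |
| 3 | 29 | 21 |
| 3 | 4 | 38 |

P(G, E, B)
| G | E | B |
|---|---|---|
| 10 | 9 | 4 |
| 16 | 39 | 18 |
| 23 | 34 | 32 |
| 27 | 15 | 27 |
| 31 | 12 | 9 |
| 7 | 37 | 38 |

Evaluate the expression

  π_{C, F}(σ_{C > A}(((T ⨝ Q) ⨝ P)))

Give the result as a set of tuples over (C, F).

{(26, 23), (26, 35), (26, 9)}

T ⋈ Q (natural join on C): {(26, 23, 31, 11, 20), (26, 23, 31, 29, 18), (26, 23, 31, 4, 13), (26, 30, 28, 11, 20), (26, 30, 28, 29, 18), (26, 30, 28, 4, 13), (26, 35, 27, 11, 20), (26, 35, 27, 29, 18), (26, 35, 27, 4, 13), (26, 5, 12, 11, 20), (26, 5, 12, 29, 18), (26, 5, 12, 4, 13), (26, 9, 7, 11, 20), (26, 9, 7, 29, 18), (26, 9, 7, 4, 13), (3, 13, 13, 29, 21), (3, 13, 13, 4, 38), (3, 21, 38, 29, 21), (3, 21, 38, 4, 38), (3, 4, 23, 29, 21), (3, 4, 23, 4, 38)}
(T ⨝ Q) ⋈ P (natural join on G): {(26, 23, 31, 11, 20, 12, 9), (26, 23, 31, 29, 18, 12, 9), (26, 23, 31, 4, 13, 12, 9), (26, 35, 27, 11, 20, 15, 27), (26, 35, 27, 29, 18, 15, 27), (26, 35, 27, 4, 13, 15, 27), (26, 9, 7, 11, 20, 37, 38), (26, 9, 7, 29, 18, 37, 38), (26, 9, 7, 4, 13, 37, 38), (3, 4, 23, 29, 21, 34, 32), (3, 4, 23, 4, 38, 34, 32)}
Selection C > A: {(26, 23, 31, 11, 20, 12, 9), (26, 23, 31, 4, 13, 12, 9), (26, 35, 27, 11, 20, 15, 27), (26, 35, 27, 4, 13, 15, 27), (26, 9, 7, 11, 20, 37, 38), (26, 9, 7, 4, 13, 37, 38)}
Keep only column(s) C, F (3 duplicate(s) eliminated): {(26, 23), (26, 35), (26, 9)}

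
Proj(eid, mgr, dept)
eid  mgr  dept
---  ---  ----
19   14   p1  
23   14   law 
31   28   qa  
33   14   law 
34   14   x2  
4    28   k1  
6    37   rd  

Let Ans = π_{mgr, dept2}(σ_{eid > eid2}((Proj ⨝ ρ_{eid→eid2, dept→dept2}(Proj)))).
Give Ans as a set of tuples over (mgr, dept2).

{(14, law), (14, p1), (28, k1)}

ρ[eid→eid2, dept→dept2]: schema becomes (eid2, mgr, dept2); tuples unchanged.
Proj ⋈ ρ_{eid→eid2, dept→dept2}(Proj) (natural join on mgr): {(19, 14, p1, 19, p1), (19, 14, p1, 23, law), (19, 14, p1, 33, law), (19, 14, p1, 34, x2), (23, 14, law, 19, p1), (23, 14, law, 23, law), (23, 14, law, 33, law), (23, 14, law, 34, x2), (31, 28, qa, 31, qa), (31, 28, qa, 4, k1), (33, 14, law, 19, p1), (33, 14, law, 23, law), (33, 14, law, 33, law), (33, 14, law, 34, x2), (34, 14, x2, 19, p1), (34, 14, x2, 23, law), (34, 14, x2, 33, law), (34, 14, x2, 34, x2), (4, 28, k1, 31, qa), (4, 28, k1, 4, k1), (6, 37, rd, 6, rd)}
Filtering on eid > eid2 leaves {(23, 14, law, 19, p1), (31, 28, qa, 4, k1), (33, 14, law, 19, p1), (33, 14, law, 23, law), (34, 14, x2, 19, p1), (34, 14, x2, 23, law), (34, 14, x2, 33, law)}.
Projecting to mgr, dept2 (4 duplicate(s) eliminated): {(14, law), (14, p1), (28, k1)}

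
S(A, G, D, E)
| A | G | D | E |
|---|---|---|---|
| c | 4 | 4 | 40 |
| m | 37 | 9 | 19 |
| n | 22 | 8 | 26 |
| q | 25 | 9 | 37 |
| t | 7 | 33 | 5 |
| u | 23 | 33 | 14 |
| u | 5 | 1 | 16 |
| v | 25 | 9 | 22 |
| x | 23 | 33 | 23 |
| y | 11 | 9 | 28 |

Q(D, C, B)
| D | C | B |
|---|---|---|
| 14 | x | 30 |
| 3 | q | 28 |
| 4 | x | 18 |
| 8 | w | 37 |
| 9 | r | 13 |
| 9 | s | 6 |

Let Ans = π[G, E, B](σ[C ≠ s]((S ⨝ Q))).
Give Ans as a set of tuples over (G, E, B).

{(11, 28, 13), (22, 26, 37), (25, 22, 13), (25, 37, 13), (37, 19, 13), (4, 40, 18)}

S ⋈ Q (natural join on D): {(c, 4, 4, 40, x, 18), (m, 37, 9, 19, r, 13), (m, 37, 9, 19, s, 6), (n, 22, 8, 26, w, 37), (q, 25, 9, 37, r, 13), (q, 25, 9, 37, s, 6), (v, 25, 9, 22, r, 13), (v, 25, 9, 22, s, 6), (y, 11, 9, 28, r, 13), (y, 11, 9, 28, s, 6)}
Apply σ_{C ≠ s}; surviving tuples: {(c, 4, 4, 40, x, 18), (m, 37, 9, 19, r, 13), (n, 22, 8, 26, w, 37), (q, 25, 9, 37, r, 13), (v, 25, 9, 22, r, 13), (y, 11, 9, 28, r, 13)}
π_{G, E, B} gives {(11, 28, 13), (22, 26, 37), (25, 22, 13), (25, 37, 13), (37, 19, 13), (4, 40, 18)}.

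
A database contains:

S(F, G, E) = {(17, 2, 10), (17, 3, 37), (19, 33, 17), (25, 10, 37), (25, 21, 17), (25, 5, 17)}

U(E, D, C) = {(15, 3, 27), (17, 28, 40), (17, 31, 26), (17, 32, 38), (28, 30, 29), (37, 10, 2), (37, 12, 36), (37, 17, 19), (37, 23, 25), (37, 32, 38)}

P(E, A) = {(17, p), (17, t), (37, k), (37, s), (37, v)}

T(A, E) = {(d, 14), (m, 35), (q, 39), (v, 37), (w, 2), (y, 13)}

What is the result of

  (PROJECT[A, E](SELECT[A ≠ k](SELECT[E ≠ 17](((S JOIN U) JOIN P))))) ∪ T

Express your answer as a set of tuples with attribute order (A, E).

{(d, 14), (m, 35), (q, 39), (s, 37), (v, 37), (w, 2), (y, 13)}

Natural join on E: {(17, 3, 37, 10, 2), (17, 3, 37, 12, 36), (17, 3, 37, 17, 19), (17, 3, 37, 23, 25), (17, 3, 37, 32, 38), (19, 33, 17, 28, 40), (19, 33, 17, 31, 26), (19, 33, 17, 32, 38), (25, 10, 37, 10, 2), (25, 10, 37, 12, 36), (25, 10, 37, 17, 19), (25, 10, 37, 23, 25), (25, 10, 37, 32, 38), (25, 21, 17, 28, 40), (25, 21, 17, 31, 26), (25, 21, 17, 32, 38), (25, 5, 17, 28, 40), (25, 5, 17, 31, 26), (25, 5, 17, 32, 38)}
Natural join on E: {(17, 3, 37, 10, 2, k), (17, 3, 37, 10, 2, s), (17, 3, 37, 10, 2, v), (17, 3, 37, 12, 36, k), (17, 3, 37, 12, 36, s), (17, 3, 37, 12, 36, v), (17, 3, 37, 17, 19, k), (17, 3, 37, 17, 19, s), (17, 3, 37, 17, 19, v), (17, 3, 37, 23, 25, k), (17, 3, 37, 23, 25, s), (17, 3, 37, 23, 25, v), (17, 3, 37, 32, 38, k), (17, 3, 37, 32, 38, s), (17, 3, 37, 32, 38, v), (19, 33, 17, 28, 40, p), (19, 33, 17, 28, 40, t), (19, 33, 17, 31, 26, p), (19, 33, 17, 31, 26, t), (19, 33, 17, 32, 38, p), (19, 33, 17, 32, 38, t), (25, 10, 37, 10, 2, k), (25, 10, 37, 10, 2, s), (25, 10, 37, 10, 2, v), (25, 10, 37, 12, 36, k), (25, 10, 37, 12, 36, s), (25, 10, 37, 12, 36, v), (25, 10, 37, 17, 19, k), (25, 10, 37, 17, 19, s), (25, 10, 37, 17, 19, v), (25, 10, 37, 23, 25, k), (25, 10, 37, 23, 25, s), (25, 10, 37, 23, 25, v), (25, 10, 37, 32, 38, k), (25, 10, 37, 32, 38, s), (25, 10, 37, 32, 38, v), (25, 21, 17, 28, 40, p), (25, 21, 17, 28, 40, t), (25, 21, 17, 31, 26, p), (25, 21, 17, 31, 26, t), (25, 21, 17, 32, 38, p), (25, 21, 17, 32, 38, t), (25, 5, 17, 28, 40, p), (25, 5, 17, 28, 40, t), (25, 5, 17, 31, 26, p), (25, 5, 17, 31, 26, t), (25, 5, 17, 32, 38, p), (25, 5, 17, 32, 38, t)}
σ[E ≠ 17]: keep tuples satisfying E ≠ 17 → {(17, 3, 37, 10, 2, k), (17, 3, 37, 10, 2, s), (17, 3, 37, 10, 2, v), (17, 3, 37, 12, 36, k), (17, 3, 37, 12, 36, s), (17, 3, 37, 12, 36, v), (17, 3, 37, 17, 19, k), (17, 3, 37, 17, 19, s), (17, 3, 37, 17, 19, v), (17, 3, 37, 23, 25, k), (17, 3, 37, 23, 25, s), (17, 3, 37, 23, 25, v), (17, 3, 37, 32, 38, k), (17, 3, 37, 32, 38, s), (17, 3, 37, 32, 38, v), (25, 10, 37, 10, 2, k), (25, 10, 37, 10, 2, s), (25, 10, 37, 10, 2, v), (25, 10, 37, 12, 36, k), (25, 10, 37, 12, 36, s), (25, 10, 37, 12, 36, v), (25, 10, 37, 17, 19, k), (25, 10, 37, 17, 19, s), (25, 10, 37, 17, 19, v), (25, 10, 37, 23, 25, k), (25, 10, 37, 23, 25, s), (25, 10, 37, 23, 25, v), (25, 10, 37, 32, 38, k), (25, 10, 37, 32, 38, s), (25, 10, 37, 32, 38, v)}
σ[A ≠ k]: keep tuples satisfying A ≠ k → {(17, 3, 37, 10, 2, s), (17, 3, 37, 10, 2, v), (17, 3, 37, 12, 36, s), (17, 3, 37, 12, 36, v), (17, 3, 37, 17, 19, s), (17, 3, 37, 17, 19, v), (17, 3, 37, 23, 25, s), (17, 3, 37, 23, 25, v), (17, 3, 37, 32, 38, s), (17, 3, 37, 32, 38, v), (25, 10, 37, 10, 2, s), (25, 10, 37, 10, 2, v), (25, 10, 37, 12, 36, s), (25, 10, 37, 12, 36, v), (25, 10, 37, 17, 19, s), (25, 10, 37, 17, 19, v), (25, 10, 37, 23, 25, s), (25, 10, 37, 23, 25, v), (25, 10, 37, 32, 38, s), (25, 10, 37, 32, 38, v)}
Projecting to A, E (18 duplicate(s) eliminated): {(s, 37), (v, 37)}
Taking the union: {(d, 14), (m, 35), (q, 39), (s, 37), (v, 37), (w, 2), (y, 13)}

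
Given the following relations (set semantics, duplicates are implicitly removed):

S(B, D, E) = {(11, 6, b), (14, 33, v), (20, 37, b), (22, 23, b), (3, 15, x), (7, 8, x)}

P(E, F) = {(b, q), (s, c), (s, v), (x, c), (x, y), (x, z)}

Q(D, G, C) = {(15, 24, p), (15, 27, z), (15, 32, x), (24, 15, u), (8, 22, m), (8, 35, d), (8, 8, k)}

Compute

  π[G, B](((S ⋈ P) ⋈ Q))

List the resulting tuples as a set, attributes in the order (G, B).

{(22, 7), (24, 3), (27, 3), (32, 3), (35, 7), (8, 7)}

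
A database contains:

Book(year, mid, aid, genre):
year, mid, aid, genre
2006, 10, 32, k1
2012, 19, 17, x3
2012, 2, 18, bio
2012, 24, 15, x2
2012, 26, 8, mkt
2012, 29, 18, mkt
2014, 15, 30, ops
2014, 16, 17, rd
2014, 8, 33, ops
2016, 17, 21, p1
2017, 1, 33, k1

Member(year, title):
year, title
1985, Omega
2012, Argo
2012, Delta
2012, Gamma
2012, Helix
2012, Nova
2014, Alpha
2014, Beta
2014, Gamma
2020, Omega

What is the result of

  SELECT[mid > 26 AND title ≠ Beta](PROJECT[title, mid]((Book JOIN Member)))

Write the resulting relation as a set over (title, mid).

Book ⋈ Member (natural join on year): {(2012, 19, 17, x3, Argo), (2012, 19, 17, x3, Delta), (2012, 19, 17, x3, Gamma), (2012, 19, 17, x3, Helix), (2012, 19, 17, x3, Nova), (2012, 2, 18, bio, Argo), (2012, 2, 18, bio, Delta), (2012, 2, 18, bio, Gamma), (2012, 2, 18, bio, Helix), (2012, 2, 18, bio, Nova), (2012, 24, 15, x2, Argo), (2012, 24, 15, x2, Delta), (2012, 24, 15, x2, Gamma), (2012, 24, 15, x2, Helix), (2012, 24, 15, x2, Nova), (2012, 26, 8, mkt, Argo), (2012, 26, 8, mkt, Delta), (2012, 26, 8, mkt, Gamma), (2012, 26, 8, mkt, Helix), (2012, 26, 8, mkt, Nova), (2012, 29, 18, mkt, Argo), (2012, 29, 18, mkt, Delta), (2012, 29, 18, mkt, Gamma), (2012, 29, 18, mkt, Helix), (2012, 29, 18, mkt, Nova), (2014, 15, 30, ops, Alpha), (2014, 15, 30, ops, Beta), (2014, 15, 30, ops, Gamma), (2014, 16, 17, rd, Alpha), (2014, 16, 17, rd, Beta), (2014, 16, 17, rd, Gamma), (2014, 8, 33, ops, Alpha), (2014, 8, 33, ops, Beta), (2014, 8, 33, ops, Gamma)}
π_{title, mid} gives {(Alpha, 15), (Alpha, 16), (Alpha, 8), (Argo, 19), (Argo, 2), (Argo, 24), (Argo, 26), (Argo, 29), (Beta, 15), (Beta, 16), (Beta, 8), (Delta, 19), (Delta, 2), (Delta, 24), (Delta, 26), (Delta, 29), (Gamma, 15), (Gamma, 16), (Gamma, 19), (Gamma, 2), (Gamma, 24), (Gamma, 26), (Gamma, 29), (Gamma, 8), (Helix, 19), (Helix, 2), (Helix, 24), (Helix, 26), (Helix, 29), (Nova, 19), (Nova, 2), (Nova, 24), (Nova, 26), (Nova, 29)}.
Apply σ_{mid > 26 AND title ≠ Beta}; surviving tuples: {(Argo, 29), (Delta, 29), (Gamma, 29), (Helix, 29), (Nova, 29)}

{(Argo, 29), (Delta, 29), (Gamma, 29), (Helix, 29), (Nova, 29)}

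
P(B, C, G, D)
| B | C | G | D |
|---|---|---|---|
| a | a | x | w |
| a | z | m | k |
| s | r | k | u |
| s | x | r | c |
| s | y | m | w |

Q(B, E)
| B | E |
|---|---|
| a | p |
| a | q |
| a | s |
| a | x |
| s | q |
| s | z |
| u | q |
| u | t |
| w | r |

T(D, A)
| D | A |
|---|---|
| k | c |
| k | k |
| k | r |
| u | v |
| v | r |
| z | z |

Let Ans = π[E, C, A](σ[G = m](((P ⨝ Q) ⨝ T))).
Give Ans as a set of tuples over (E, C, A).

{(p, z, c), (p, z, k), (p, z, r), (q, z, c), (q, z, k), (q, z, r), (s, z, c), (s, z, k), (s, z, r), (x, z, c), (x, z, k), (x, z, r)}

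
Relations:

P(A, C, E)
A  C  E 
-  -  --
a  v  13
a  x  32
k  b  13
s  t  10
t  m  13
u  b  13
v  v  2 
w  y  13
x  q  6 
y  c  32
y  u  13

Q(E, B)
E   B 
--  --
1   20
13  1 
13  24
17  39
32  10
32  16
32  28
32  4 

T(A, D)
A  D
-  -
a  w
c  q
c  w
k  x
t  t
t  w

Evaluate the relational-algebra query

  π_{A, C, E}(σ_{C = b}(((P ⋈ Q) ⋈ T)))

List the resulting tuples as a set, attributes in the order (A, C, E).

{(k, b, 13)}

P ⋈ Q (natural join on E): {(a, v, 13, 1), (a, v, 13, 24), (a, x, 32, 10), (a, x, 32, 16), (a, x, 32, 28), (a, x, 32, 4), (k, b, 13, 1), (k, b, 13, 24), (t, m, 13, 1), (t, m, 13, 24), (u, b, 13, 1), (u, b, 13, 24), (w, y, 13, 1), (w, y, 13, 24), (y, c, 32, 10), (y, c, 32, 16), (y, c, 32, 28), (y, c, 32, 4), (y, u, 13, 1), (y, u, 13, 24)}
(P ⋈ Q) ⋈ T (natural join on A): {(a, v, 13, 1, w), (a, v, 13, 24, w), (a, x, 32, 10, w), (a, x, 32, 16, w), (a, x, 32, 28, w), (a, x, 32, 4, w), (k, b, 13, 1, x), (k, b, 13, 24, x), (t, m, 13, 1, t), (t, m, 13, 1, w), (t, m, 13, 24, t), (t, m, 13, 24, w)}
Apply σ_{C = b}; surviving tuples: {(k, b, 13, 1, x), (k, b, 13, 24, x)}
π_{A, C, E} gives {(k, b, 13)} (1 duplicate(s) eliminated).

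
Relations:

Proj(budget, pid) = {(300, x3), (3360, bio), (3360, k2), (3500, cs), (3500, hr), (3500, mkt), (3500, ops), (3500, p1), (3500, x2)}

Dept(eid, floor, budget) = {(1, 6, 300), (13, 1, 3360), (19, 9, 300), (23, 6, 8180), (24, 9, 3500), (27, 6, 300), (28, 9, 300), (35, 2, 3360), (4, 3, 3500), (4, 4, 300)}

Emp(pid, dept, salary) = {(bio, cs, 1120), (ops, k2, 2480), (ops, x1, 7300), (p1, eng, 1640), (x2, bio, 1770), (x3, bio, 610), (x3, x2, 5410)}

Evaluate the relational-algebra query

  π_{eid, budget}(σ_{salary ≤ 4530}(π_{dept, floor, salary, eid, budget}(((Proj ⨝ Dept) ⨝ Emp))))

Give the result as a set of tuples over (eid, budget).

Proj ⋈ Dept (natural join on budget): {(300, x3, 1, 6), (300, x3, 19, 9), (300, x3, 27, 6), (300, x3, 28, 9), (300, x3, 4, 4), (3360, bio, 13, 1), (3360, bio, 35, 2), (3360, k2, 13, 1), (3360, k2, 35, 2), (3500, cs, 24, 9), (3500, cs, 4, 3), (3500, hr, 24, 9), (3500, hr, 4, 3), (3500, mkt, 24, 9), (3500, mkt, 4, 3), (3500, ops, 24, 9), (3500, ops, 4, 3), (3500, p1, 24, 9), (3500, p1, 4, 3), (3500, x2, 24, 9), (3500, x2, 4, 3)}
(Proj ⨝ Dept) ⋈ Emp (natural join on pid): {(300, x3, 1, 6, bio, 610), (300, x3, 1, 6, x2, 5410), (300, x3, 19, 9, bio, 610), (300, x3, 19, 9, x2, 5410), (300, x3, 27, 6, bio, 610), (300, x3, 27, 6, x2, 5410), (300, x3, 28, 9, bio, 610), (300, x3, 28, 9, x2, 5410), (300, x3, 4, 4, bio, 610), (300, x3, 4, 4, x2, 5410), (3360, bio, 13, 1, cs, 1120), (3360, bio, 35, 2, cs, 1120), (3500, ops, 24, 9, k2, 2480), (3500, ops, 24, 9, x1, 7300), (3500, ops, 4, 3, k2, 2480), (3500, ops, 4, 3, x1, 7300), (3500, p1, 24, 9, eng, 1640), (3500, p1, 4, 3, eng, 1640), (3500, x2, 24, 9, bio, 1770), (3500, x2, 4, 3, bio, 1770)}
Projecting to dept, floor, salary, eid, budget: {(bio, 3, 1770, 4, 3500), (bio, 4, 610, 4, 300), (bio, 6, 610, 1, 300), (bio, 6, 610, 27, 300), (bio, 9, 1770, 24, 3500), (bio, 9, 610, 19, 300), (bio, 9, 610, 28, 300), (cs, 1, 1120, 13, 3360), (cs, 2, 1120, 35, 3360), (eng, 3, 1640, 4, 3500), (eng, 9, 1640, 24, 3500), (k2, 3, 2480, 4, 3500), (k2, 9, 2480, 24, 3500), (x1, 3, 7300, 4, 3500), (x1, 9, 7300, 24, 3500), (x2, 4, 5410, 4, 300), (x2, 6, 5410, 1, 300), (x2, 6, 5410, 27, 300), (x2, 9, 5410, 19, 300), (x2, 9, 5410, 28, 300)}
Filtering on salary ≤ 4530 leaves {(bio, 3, 1770, 4, 3500), (bio, 4, 610, 4, 300), (bio, 6, 610, 1, 300), (bio, 6, 610, 27, 300), (bio, 9, 1770, 24, 3500), (bio, 9, 610, 19, 300), (bio, 9, 610, 28, 300), (cs, 1, 1120, 13, 3360), (cs, 2, 1120, 35, 3360), (eng, 3, 1640, 4, 3500), (eng, 9, 1640, 24, 3500), (k2, 3, 2480, 4, 3500), (k2, 9, 2480, 24, 3500)}.
Projecting to eid, budget (4 duplicate(s) eliminated): {(1, 300), (13, 3360), (19, 300), (24, 3500), (27, 300), (28, 300), (35, 3360), (4, 300), (4, 3500)}

{(1, 300), (13, 3360), (19, 300), (24, 3500), (27, 300), (28, 300), (35, 3360), (4, 300), (4, 3500)}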